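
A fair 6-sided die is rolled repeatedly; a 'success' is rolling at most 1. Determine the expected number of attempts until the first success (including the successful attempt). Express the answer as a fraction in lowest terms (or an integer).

For a geometric distribution, E[trials] = 1/p = 1/(1/6) = 6.

6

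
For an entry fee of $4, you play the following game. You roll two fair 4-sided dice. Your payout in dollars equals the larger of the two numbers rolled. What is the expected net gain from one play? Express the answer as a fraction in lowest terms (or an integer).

-7/8 dollars

Distribution of the larger of the two numbers rolled: 1 w.p. 1/16, 2 w.p. 3/16, 3 w.p. 5/16, 4 w.p. 7/16
E[payout] = (1/16)·1 + (3/16)·2 + (5/16)·3 + (7/16)·4 = 25/8
Expected profit = 25/8 − 4 = -7/8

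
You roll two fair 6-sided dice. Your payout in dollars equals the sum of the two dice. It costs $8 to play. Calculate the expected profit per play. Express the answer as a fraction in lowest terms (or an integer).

-$1

Distribution of the sum of the two dice: 2 w.p. 1/36, 3 w.p. 1/18, 4 w.p. 1/12, 5 w.p. 1/9, 6 w.p. 5/36, 7 w.p. 1/6, …
E[payout] = (1/36)·2 + (1/18)·3 + (1/12)·4 + (1/9)·5 + (5/36)·6 + (1/6)·7 + (5/36)·8 + (1/9)·9 + (1/12)·10 + (1/18)·11 + (1/36)·12 = 7
Expected profit = 7 − 8 = -1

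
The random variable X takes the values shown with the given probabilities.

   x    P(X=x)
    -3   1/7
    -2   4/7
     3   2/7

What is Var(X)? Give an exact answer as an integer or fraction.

E[X] = (1/7)·(-3) + (4/7)·(-2) + (2/7)·3 = -5/7
E[X²] = (1/7)·9 + (4/7)·4 + (2/7)·9 = 43/7
Var(X) = 43/7 − (-5/7)² = 276/49

276/49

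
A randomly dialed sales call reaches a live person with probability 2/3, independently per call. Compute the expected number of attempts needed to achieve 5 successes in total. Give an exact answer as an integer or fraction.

By linearity (sum of 5 independent geometric waits), E[trials] = 5/p = 5/(2/3) = 15/2.

15/2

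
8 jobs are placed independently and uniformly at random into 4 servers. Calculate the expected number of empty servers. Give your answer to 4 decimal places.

0.4005

Let Xⱼ=1 if server j is empty. P(Xⱼ=1) = ((4-1)/4)^8 = 6561/65536.
By linearity, E[#empty] = 4·6561/65536 = 6561/16384.
≈ 0.4005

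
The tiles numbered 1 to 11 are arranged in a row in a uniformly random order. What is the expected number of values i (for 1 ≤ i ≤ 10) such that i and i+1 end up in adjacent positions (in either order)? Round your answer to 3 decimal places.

1.818

For each i ∈ {1,…,10}, let Xᵢ = 1 if i and i+1 are adjacent. P(Xᵢ=1) = 2·(11−1)!/11! = 2/11.
By linearity, E[ΣXᵢ] = (10)·(2/11) = 20/11.
≈ 1.818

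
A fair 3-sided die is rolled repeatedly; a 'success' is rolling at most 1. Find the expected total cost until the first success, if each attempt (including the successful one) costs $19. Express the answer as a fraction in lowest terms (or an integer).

E[#attempts] = 1/p = 3; E[cost] = 19·3 = 57.

$57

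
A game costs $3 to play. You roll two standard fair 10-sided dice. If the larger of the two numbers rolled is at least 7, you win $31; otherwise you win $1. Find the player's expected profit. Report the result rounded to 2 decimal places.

$17.20

E[payout] = (9/25)·1 + (16/25)·31 = 101/5
Expected profit = 101/5 − 3 = 86/5 ≈ $17.20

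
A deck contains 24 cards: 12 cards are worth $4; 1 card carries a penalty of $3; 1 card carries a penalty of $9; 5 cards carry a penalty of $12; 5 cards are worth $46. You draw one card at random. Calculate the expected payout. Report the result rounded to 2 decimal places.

$8.58

E[payout] = (12/24)·4 + (1/24)·(-3) + (1/24)·(-9) + (5/24)·(-12) + (5/24)·46 = 103/12
≈ $8.58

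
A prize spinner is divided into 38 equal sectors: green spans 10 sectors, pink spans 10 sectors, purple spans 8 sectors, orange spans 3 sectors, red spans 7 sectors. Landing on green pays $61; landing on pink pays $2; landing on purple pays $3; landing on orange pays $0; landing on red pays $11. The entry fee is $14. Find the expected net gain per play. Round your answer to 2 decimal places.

$5.24

E[payout] = (10/38)·61 + (10/38)·2 + (8/38)·3 + (3/38)·0 + (7/38)·11 = 731/38
Expected profit = 731/38 − 14 = 199/38 ≈ $5.24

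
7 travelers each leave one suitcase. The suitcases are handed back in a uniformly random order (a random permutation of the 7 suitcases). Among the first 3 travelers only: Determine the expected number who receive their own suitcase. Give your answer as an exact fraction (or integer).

Let Xᵢ = 1 if person i gets their own suitcase. For each i, P(Xᵢ=1) = 1/7.
By linearity of expectation, E[X₁+…+X_3] = 3·(1/7) = 3/7.

3/7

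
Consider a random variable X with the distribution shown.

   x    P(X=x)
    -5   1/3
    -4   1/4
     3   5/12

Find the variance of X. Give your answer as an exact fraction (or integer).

2027/144

E[X] = (1/3)·(-5) + (1/4)·(-4) + (5/12)·3 = -17/12
E[X²] = (1/3)·25 + (1/4)·16 + (5/12)·9 = 193/12
Var(X) = 193/12 − (-17/12)² = 2027/144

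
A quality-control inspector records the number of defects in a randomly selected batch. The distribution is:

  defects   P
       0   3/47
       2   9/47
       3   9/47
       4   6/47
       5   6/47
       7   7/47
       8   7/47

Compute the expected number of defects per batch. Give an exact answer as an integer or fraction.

E[X] = (3/47)·0 + (9/47)·2 + (9/47)·3 + (6/47)·4 + (6/47)·5 + (7/47)·7 + (7/47)·8
     = 204/47

204/47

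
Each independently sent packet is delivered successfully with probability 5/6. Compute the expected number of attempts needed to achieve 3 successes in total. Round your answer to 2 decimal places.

3.60

By linearity (sum of 3 independent geometric waits), E[trials] = 3/p = 3/(5/6) = 18/5.
≈ 3.60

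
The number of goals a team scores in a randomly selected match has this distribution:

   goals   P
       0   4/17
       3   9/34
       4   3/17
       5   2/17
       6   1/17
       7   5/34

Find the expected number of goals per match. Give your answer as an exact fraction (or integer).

E[X] = (4/17)·0 + (9/34)·3 + (3/17)·4 + (2/17)·5 + (1/17)·6 + (5/34)·7
     = 59/17

59/17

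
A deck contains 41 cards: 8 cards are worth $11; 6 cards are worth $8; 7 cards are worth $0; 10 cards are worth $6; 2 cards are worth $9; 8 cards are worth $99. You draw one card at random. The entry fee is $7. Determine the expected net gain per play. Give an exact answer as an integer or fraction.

E[payout] = (8/41)·11 + (6/41)·8 + (7/41)·0 + (10/41)·6 + (2/41)·9 + (8/41)·99 = 1006/41
Expected profit = 1006/41 − 7 = 719/41

719/41 dollars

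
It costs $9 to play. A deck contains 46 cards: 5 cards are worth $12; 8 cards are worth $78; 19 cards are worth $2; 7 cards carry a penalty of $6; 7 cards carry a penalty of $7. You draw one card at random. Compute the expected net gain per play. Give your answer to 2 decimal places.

$4.72

E[payout] = (5/46)·12 + (8/46)·78 + (19/46)·2 + (7/46)·(-6) + (7/46)·(-7) = 631/46
Expected profit = 631/46 − 9 = 217/46 ≈ $4.72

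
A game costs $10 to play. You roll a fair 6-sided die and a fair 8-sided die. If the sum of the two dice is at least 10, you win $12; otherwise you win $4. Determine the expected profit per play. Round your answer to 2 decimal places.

-$3.50

E[payout] = (11/16)·4 + (5/16)·12 = 13/2
Expected profit = 13/2 − 10 = -7/2 ≈ -$3.50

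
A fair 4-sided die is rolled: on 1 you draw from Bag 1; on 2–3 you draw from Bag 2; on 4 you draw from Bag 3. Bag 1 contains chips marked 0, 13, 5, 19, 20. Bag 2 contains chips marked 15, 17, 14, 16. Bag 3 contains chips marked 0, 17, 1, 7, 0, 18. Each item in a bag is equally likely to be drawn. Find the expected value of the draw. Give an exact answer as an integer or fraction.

E[X | Bag 1] = (0 + 13 + 5 + 19 + 20)/5 = 57/5
E[X | Bag 2] = (15 + 17 + 14 + 16)/4 = 31/2
E[X | Bag 3] = (0 + 17 + 1 + 7 + 0 + 18)/6 = 43/6
E[X] = (1/4)·57/5 + (1/2)·31/2 + (1/4)·43/6 = 1487/120

1487/120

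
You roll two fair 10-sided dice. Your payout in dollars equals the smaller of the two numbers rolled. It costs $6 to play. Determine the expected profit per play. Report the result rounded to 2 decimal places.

-$2.15

Distribution of the smaller of the two numbers rolled: 1 w.p. 19/100, 2 w.p. 17/100, 3 w.p. 3/20, 4 w.p. 13/100, 5 w.p. 11/100, 6 w.p. 9/100, …
E[payout] = (19/100)·1 + (17/100)·2 + (3/20)·3 + (13/100)·4 + (11/100)·5 + (9/100)·6 + (7/100)·7 + (1/20)·8 + (3/100)·9 + (1/100)·10 = 77/20
Expected profit = 77/20 − 6 = -43/20 ≈ -$2.15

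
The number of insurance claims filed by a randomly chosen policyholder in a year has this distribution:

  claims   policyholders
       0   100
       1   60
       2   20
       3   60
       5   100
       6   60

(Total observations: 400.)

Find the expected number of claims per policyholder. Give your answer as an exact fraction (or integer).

Total = 400, so P(claims=0) = 100/400, etc.
E[X] = (1/4)·0 + (3/20)·1 + (1/20)·2 + (3/20)·3 + (1/4)·5 + (3/20)·6
     = 57/20

57/20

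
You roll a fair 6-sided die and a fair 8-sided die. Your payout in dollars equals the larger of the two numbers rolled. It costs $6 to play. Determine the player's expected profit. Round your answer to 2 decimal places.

-$0.77

Distribution of the larger of the two numbers rolled: 1 w.p. 1/48, 2 w.p. 1/16, 3 w.p. 5/48, 4 w.p. 7/48, 5 w.p. 3/16, 6 w.p. 11/48, …
E[payout] = (1/48)·1 + (1/16)·2 + (5/48)·3 + (7/48)·4 + (3/16)·5 + (11/48)·6 + (1/8)·7 + (1/8)·8 = 251/48
Expected profit = 251/48 − 6 = -37/48 ≈ -$0.77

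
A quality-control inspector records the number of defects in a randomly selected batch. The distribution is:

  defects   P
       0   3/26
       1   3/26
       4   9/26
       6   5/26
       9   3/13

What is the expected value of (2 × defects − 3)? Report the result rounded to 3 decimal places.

E[2x-3] = (3/26)·(-3) + (3/26)·(-1) + (9/26)·5 + (5/26)·9 + (3/13)·15
     = 84/13 ≈ 6.462

6.462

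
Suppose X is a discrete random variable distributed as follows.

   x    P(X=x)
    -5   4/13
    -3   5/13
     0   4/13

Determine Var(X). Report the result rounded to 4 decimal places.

E[X] = (4/13)·(-5) + (5/13)·(-3) + (4/13)·0 = -35/13
E[X²] = (4/13)·25 + (5/13)·9 + (4/13)·0 = 145/13
Var(X) = 145/13 − (-35/13)² = 660/169 ≈ 3.9053

3.9053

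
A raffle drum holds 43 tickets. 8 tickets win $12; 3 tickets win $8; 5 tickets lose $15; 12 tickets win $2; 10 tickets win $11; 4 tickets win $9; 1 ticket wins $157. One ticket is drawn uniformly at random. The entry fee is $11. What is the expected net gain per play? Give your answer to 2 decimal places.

-$2.35

E[payout] = (8/43)·12 + (3/43)·8 + (5/43)·(-15) + (12/43)·2 + (10/43)·11 + (4/43)·9 + (1/43)·157 = 372/43
Expected profit = 372/43 − 11 = -101/43 ≈ -$2.35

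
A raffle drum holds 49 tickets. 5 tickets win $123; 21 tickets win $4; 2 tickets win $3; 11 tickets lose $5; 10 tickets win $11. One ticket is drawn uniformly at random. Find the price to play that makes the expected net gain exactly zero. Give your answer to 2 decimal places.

$15.51

E[payout] = (5/49)·123 + (21/49)·4 + (2/49)·3 + (11/49)·(-5) + (10/49)·11 = 760/49
Fair fee = E[payout] = 760/49 ≈ $15.51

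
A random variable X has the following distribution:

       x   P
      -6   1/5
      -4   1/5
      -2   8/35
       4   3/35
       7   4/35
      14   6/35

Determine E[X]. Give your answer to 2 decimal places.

1.09

E[X] = (1/5)·(-6) + (1/5)·(-4) + (8/35)·(-2) + (3/35)·4 + (4/35)·7 + (6/35)·14
     = 38/35 ≈ 1.09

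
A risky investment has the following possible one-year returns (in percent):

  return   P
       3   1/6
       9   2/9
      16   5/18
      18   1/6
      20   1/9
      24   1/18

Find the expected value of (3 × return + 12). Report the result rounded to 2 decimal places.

E[3x+12] = (1/6)·21 + (2/9)·39 + (5/18)·60 + (1/6)·66 + (1/9)·72 + (1/18)·84
     = 105/2 ≈ 52.50

52.50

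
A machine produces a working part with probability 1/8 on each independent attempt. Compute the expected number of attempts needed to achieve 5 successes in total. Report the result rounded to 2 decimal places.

By linearity (sum of 5 independent geometric waits), E[trials] = 5/p = 5/(1/8) = 40.
≈ 40.00

40.00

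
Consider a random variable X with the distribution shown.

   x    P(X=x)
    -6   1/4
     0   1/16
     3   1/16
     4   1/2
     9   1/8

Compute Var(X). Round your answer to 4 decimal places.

E[X] = (1/4)·(-6) + (1/16)·0 + (1/16)·3 + (1/2)·4 + (1/8)·9 = 29/16
E[X²] = (1/4)·36 + (1/16)·0 + (1/16)·9 + (1/2)·16 + (1/8)·81 = 443/16
Var(X) = 443/16 − (29/16)² = 6247/256 ≈ 24.4023

24.4023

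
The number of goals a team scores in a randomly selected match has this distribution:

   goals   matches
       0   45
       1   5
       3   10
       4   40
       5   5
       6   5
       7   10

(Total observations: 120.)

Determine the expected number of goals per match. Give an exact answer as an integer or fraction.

Total = 120, so P(goals=0) = 45/120, etc.
E[X] = (3/8)·0 + (1/24)·1 + (1/12)·3 + (1/3)·4 + (1/24)·5 + (1/24)·6 + (1/12)·7
     = 8/3

8/3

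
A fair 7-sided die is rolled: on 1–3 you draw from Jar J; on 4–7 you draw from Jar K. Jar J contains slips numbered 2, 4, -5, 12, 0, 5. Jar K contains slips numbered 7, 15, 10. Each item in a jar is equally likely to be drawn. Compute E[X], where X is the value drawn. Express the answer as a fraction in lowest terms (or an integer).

155/21

E[X | Jar J] = (2 + 4 − 5 + 12 + 0 + 5)/6 = 3
E[X | Jar K] = (7 + 15 + 10)/3 = 32/3
E[X] = (3/7)·3 + (4/7)·32/3 = 155/21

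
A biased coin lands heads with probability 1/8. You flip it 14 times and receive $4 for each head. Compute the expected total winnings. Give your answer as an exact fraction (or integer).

E[#heads] = 14·1/8 = 7/4 (linearity over flips).
E[winnings] = 4·7/4 = 7.

$7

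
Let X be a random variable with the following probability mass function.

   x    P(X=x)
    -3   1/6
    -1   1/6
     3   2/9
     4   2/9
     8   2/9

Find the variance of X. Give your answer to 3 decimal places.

14.333

E[X] = (1/6)·(-3) + (1/6)·(-1) + (2/9)·3 + (2/9)·4 + (2/9)·8 = 8/3
E[X²] = (1/6)·9 + (1/6)·1 + (2/9)·9 + (2/9)·16 + (2/9)·64 = 193/9
Var(X) = 193/9 − (8/3)² = 43/3 ≈ 14.333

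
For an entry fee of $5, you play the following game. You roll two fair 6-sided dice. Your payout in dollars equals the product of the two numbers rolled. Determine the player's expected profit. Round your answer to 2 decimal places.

Distribution of the product of the two numbers rolled: 1 w.p. 1/36, 2 w.p. 1/18, 3 w.p. 1/18, 4 w.p. 1/12, 5 w.p. 1/18, 6 w.p. 1/9, …
E[payout] = (1/36)·1 + (1/18)·2 + (1/18)·3 + (1/12)·4 + (1/18)·5 + (1/9)·6 + (1/18)·8 + (1/36)·9 + (1/18)·10 + (1/9)·12 + (1/18)·15 + (1/36)·16 + (1/18)·18 + (1/18)·20 + (1/18)·24 + (1/36)·25 + (1/18)·30 + (1/36)·36 = 49/4
Expected profit = 49/4 − 5 = 29/4 ≈ $7.25

$7.25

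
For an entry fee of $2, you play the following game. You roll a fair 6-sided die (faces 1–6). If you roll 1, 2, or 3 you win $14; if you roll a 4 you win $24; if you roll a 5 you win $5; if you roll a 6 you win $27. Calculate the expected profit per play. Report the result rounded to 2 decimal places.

E[payout] = (1/6)·5 + (1/2)·14 + (1/6)·24 + (1/6)·27 = 49/3
Expected profit = 49/3 − 2 = 43/3 ≈ $14.33

$14.33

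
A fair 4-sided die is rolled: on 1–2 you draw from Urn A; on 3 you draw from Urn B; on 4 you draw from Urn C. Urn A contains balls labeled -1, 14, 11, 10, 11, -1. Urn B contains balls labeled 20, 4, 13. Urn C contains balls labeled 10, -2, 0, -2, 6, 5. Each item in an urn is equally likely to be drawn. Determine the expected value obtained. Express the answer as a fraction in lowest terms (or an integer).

179/24

E[X | Urn A] = (-1 + 14 + 11 + 10 + 11 − 1)/6 = 22/3
E[X | Urn B] = (20 + 4 + 13)/3 = 37/3
E[X | Urn C] = (10 − 2 + 0 − 2 + 6 + 5)/6 = 17/6
E[X] = (1/2)·22/3 + (1/4)·37/3 + (1/4)·17/6 = 179/24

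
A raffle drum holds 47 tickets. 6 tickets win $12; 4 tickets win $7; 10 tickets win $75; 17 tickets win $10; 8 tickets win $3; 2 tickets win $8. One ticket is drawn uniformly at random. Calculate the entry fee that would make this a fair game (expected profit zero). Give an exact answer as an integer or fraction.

E[payout] = (6/47)·12 + (4/47)·7 + (10/47)·75 + (17/47)·10 + (8/47)·3 + (2/47)·8 = 1060/47
Fair fee = E[payout] = 1060/47

1060/47 dollars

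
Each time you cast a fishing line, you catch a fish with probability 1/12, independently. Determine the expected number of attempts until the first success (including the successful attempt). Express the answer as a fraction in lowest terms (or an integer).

12

For a geometric distribution, E[trials] = 1/p = 1/(1/12) = 12.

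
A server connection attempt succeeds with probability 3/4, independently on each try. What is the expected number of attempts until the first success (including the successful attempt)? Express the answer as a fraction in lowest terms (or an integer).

4/3

For a geometric distribution, E[trials] = 1/p = 1/(3/4) = 4/3.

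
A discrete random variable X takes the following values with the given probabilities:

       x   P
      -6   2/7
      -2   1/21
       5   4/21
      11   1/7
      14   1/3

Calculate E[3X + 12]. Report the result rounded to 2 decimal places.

E[3x+12] = (2/7)·(-6) + (1/21)·6 + (4/21)·27 + (1/7)·45 + (1/3)·54
     = 197/7 ≈ 28.14

28.14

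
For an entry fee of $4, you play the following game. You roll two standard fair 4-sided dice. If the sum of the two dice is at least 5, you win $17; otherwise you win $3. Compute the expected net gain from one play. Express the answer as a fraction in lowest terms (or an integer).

31/4 dollars

E[payout] = (3/8)·3 + (5/8)·17 = 47/4
Expected profit = 47/4 − 4 = 31/4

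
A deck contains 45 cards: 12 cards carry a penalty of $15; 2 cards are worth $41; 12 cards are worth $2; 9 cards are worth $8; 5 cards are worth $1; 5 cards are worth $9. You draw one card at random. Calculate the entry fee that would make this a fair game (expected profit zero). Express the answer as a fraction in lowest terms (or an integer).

E[payout] = (12/45)·(-15) + (2/45)·41 + (12/45)·2 + (9/45)·8 + (5/45)·1 + (5/45)·9 = 16/15
Fair fee = E[payout] = 16/15

16/15 dollars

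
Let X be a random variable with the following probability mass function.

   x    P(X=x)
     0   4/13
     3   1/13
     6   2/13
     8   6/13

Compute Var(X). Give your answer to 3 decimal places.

E[X] = (4/13)·0 + (1/13)·3 + (2/13)·6 + (6/13)·8 = 63/13
E[X²] = (4/13)·0 + (1/13)·9 + (2/13)·36 + (6/13)·64 = 465/13
Var(X) = 465/13 − (63/13)² = 2076/169 ≈ 12.284

12.284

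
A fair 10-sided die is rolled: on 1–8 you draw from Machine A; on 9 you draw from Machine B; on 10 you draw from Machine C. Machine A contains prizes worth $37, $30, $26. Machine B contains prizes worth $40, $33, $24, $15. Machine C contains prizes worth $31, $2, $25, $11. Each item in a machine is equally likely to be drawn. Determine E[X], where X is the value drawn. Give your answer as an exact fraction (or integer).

E[X | Machine A] = (37 + 30 + 26)/3 = 31
E[X | Machine B] = (40 + 33 + 24 + 15)/4 = 28
E[X | Machine C] = (31 + 2 + 25 + 11)/4 = 69/4
E[X] = (4/5)·31 + (1/10)·28 + (1/10)·69/4 = 1173/40

1173/40 dollars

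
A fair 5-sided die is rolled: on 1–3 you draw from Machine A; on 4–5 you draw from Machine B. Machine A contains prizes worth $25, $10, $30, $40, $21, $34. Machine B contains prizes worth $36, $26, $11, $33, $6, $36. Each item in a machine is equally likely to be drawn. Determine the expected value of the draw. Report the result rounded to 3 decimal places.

E[X | Machine A] = (25 + 10 + 30 + 40 + 21 + 34)/6 = 80/3
E[X | Machine B] = (36 + 26 + 11 + 33 + 6 + 36)/6 = 74/3
E[X] = (3/5)·80/3 + (2/5)·74/3 = 388/15 ≈ 25.867

$25.867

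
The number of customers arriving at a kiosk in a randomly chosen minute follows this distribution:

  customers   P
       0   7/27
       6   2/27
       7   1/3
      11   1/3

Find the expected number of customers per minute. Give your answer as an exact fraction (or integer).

58/9

E[X] = (7/27)·0 + (2/27)·6 + (1/3)·7 + (1/3)·11
     = 58/9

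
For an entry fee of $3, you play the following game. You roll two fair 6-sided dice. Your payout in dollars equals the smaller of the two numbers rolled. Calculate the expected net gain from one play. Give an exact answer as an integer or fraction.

Distribution of the smaller of the two numbers rolled: 1 w.p. 11/36, 2 w.p. 1/4, 3 w.p. 7/36, 4 w.p. 5/36, 5 w.p. 1/12, 6 w.p. 1/36
E[payout] = (11/36)·1 + (1/4)·2 + (7/36)·3 + (5/36)·4 + (1/12)·5 + (1/36)·6 = 91/36
Expected profit = 91/36 − 3 = -17/36

-17/36 dollars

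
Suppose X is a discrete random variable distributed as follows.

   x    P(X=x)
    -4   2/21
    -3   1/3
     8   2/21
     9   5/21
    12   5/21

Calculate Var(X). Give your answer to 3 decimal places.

44.998

E[X] = (2/21)·(-4) + (1/3)·(-3) + (2/21)·8 + (5/21)·9 + (5/21)·12 = 92/21
E[X²] = (2/21)·16 + (1/3)·9 + (2/21)·64 + (5/21)·81 + (5/21)·144 = 1348/21
Var(X) = 1348/21 − (92/21)² = 19844/441 ≈ 44.998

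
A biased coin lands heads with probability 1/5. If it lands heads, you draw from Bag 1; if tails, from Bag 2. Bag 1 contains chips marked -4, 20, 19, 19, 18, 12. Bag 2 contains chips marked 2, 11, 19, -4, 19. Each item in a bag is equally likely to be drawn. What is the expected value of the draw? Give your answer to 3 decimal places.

10.320

E[X | Bag 1] = (-4 + 20 + 19 + 19 + 18 + 12)/6 = 14
E[X | Bag 2] = (2 + 11 + 19 − 4 + 19)/5 = 47/5
E[X] = (1/5)·14 + (4/5)·47/5 = 258/25 ≈ 10.320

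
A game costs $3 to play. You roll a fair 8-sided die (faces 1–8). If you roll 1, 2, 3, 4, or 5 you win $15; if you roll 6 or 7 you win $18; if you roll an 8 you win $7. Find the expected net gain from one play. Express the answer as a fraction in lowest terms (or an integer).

E[payout] = (1/8)·7 + (5/8)·15 + (1/4)·18 = 59/4
Expected profit = 59/4 − 3 = 47/4

47/4 dollars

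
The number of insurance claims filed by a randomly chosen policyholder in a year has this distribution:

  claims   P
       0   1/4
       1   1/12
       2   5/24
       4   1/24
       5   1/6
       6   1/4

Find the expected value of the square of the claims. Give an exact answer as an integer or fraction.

E[X²] = (1/4)·0 + (1/12)·1 + (5/24)·4 + (1/24)·16 + (1/6)·25 + (1/4)·36
     = 59/4

59/4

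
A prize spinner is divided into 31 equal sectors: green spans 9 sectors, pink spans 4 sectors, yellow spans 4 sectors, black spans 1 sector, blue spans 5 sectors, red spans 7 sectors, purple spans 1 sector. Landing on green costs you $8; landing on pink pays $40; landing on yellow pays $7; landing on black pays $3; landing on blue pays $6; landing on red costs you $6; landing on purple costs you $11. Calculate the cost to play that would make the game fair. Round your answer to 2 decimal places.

E[payout] = (9/31)·(-8) + (4/31)·40 + (4/31)·7 + (1/31)·3 + (5/31)·6 + (7/31)·(-6) + (1/31)·(-11) = 96/31
Fair fee = E[payout] = 96/31 ≈ $3.10

$3.10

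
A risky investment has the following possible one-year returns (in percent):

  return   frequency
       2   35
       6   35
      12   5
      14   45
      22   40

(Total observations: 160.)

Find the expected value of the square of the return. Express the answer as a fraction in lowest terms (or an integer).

1515/8

Total = 160, so P(return=2) = 35/160, etc.
E[X²] = (7/32)·4 + (7/32)·36 + (1/32)·144 + (9/32)·196 + (1/4)·484
     = 1515/8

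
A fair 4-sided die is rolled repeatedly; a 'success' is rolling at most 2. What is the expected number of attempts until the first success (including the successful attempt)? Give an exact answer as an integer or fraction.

For a geometric distribution, E[trials] = 1/p = 1/(1/2) = 2.

2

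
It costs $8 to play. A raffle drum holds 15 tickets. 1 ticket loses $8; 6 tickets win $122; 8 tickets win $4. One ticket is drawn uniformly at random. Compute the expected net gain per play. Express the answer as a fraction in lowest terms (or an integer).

E[payout] = (1/15)·(-8) + (6/15)·122 + (8/15)·4 = 252/5
Expected profit = 252/5 − 8 = 212/5

212/5 dollars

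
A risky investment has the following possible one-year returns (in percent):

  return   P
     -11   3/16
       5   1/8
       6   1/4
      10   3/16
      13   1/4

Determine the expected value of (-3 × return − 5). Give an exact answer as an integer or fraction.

E[-3x-5] = (3/16)·28 + (1/8)·(-20) + (1/4)·(-23) + (3/16)·(-35) + (1/4)·(-44)
     = -329/16

-329/16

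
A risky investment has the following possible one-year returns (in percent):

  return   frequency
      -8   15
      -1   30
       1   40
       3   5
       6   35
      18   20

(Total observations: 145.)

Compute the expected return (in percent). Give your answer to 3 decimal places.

3.276

Total = 145, so P(return=-8) = 15/145, etc.
E[X] = (3/29)·(-8) + (6/29)·(-1) + (8/29)·1 + (1/29)·3 + (7/29)·6 + (4/29)·18
     = 95/29 ≈ 3.276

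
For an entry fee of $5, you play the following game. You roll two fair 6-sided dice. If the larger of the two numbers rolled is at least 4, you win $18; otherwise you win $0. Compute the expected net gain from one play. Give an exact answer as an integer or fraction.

17/2 dollars

E[payout] = (1/4)·0 + (3/4)·18 = 27/2
Expected profit = 27/2 − 5 = 17/2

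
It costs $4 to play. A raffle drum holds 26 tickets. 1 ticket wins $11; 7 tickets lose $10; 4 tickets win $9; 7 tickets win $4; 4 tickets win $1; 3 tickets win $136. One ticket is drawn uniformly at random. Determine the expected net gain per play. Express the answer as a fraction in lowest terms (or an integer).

E[payout] = (1/26)·11 + (7/26)·(-10) + (4/26)·9 + (7/26)·4 + (4/26)·1 + (3/26)·136 = 417/26
Expected profit = 417/26 − 4 = 313/26

313/26 dollars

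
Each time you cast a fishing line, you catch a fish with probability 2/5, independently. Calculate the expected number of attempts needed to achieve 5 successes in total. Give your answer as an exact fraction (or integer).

By linearity (sum of 5 independent geometric waits), E[trials] = 5/p = 5/(2/5) = 25/2.

25/2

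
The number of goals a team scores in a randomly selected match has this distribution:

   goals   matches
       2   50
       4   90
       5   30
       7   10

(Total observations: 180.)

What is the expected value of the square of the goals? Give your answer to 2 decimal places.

16.00

Total = 180, so P(goals=2) = 50/180, etc.
E[X²] = (5/18)·4 + (1/2)·16 + (1/6)·25 + (1/18)·49
     = 16 ≈ 16.00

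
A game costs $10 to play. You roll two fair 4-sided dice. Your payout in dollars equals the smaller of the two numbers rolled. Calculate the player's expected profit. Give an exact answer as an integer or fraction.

Distribution of the smaller of the two numbers rolled: 1 w.p. 7/16, 2 w.p. 5/16, 3 w.p. 3/16, 4 w.p. 1/16
E[payout] = (7/16)·1 + (5/16)·2 + (3/16)·3 + (1/16)·4 = 15/8
Expected profit = 15/8 − 10 = -65/8

-65/8 dollars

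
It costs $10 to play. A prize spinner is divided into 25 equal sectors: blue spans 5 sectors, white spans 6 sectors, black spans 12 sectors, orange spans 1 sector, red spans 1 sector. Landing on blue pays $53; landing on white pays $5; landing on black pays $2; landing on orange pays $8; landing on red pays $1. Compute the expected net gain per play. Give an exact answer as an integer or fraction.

E[payout] = (5/25)·53 + (6/25)·5 + (12/25)·2 + (1/25)·8 + (1/25)·1 = 328/25
Expected profit = 328/25 − 10 = 78/25

78/25 dollars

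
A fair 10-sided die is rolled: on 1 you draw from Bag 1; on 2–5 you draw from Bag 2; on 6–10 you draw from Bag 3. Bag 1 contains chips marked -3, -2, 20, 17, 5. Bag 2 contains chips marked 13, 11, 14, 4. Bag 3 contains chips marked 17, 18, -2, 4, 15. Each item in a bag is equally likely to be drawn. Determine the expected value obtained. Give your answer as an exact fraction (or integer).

507/50

E[X | Bag 1] = (-3 − 2 + 20 + 17 + 5)/5 = 37/5
E[X | Bag 2] = (13 + 11 + 14 + 4)/4 = 21/2
E[X | Bag 3] = (17 + 18 − 2 + 4 + 15)/5 = 52/5
E[X] = (1/10)·37/5 + (2/5)·21/2 + (1/2)·52/5 = 507/50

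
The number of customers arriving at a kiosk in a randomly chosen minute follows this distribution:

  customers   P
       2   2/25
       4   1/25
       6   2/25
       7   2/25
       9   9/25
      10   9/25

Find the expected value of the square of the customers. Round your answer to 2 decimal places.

E[X²] = (2/25)·4 + (1/25)·16 + (2/25)·36 + (2/25)·49 + (9/25)·81 + (9/25)·100
     = 1823/25 ≈ 72.92

72.92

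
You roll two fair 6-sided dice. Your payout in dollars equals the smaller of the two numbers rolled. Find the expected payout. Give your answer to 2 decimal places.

$2.53

Distribution of the smaller of the two numbers rolled: 1 w.p. 11/36, 2 w.p. 1/4, 3 w.p. 7/36, 4 w.p. 5/36, 5 w.p. 1/12, 6 w.p. 1/36
E[payout] = (11/36)·1 + (1/4)·2 + (7/36)·3 + (5/36)·4 + (1/12)·5 + (1/36)·6 = 91/36
≈ $2.53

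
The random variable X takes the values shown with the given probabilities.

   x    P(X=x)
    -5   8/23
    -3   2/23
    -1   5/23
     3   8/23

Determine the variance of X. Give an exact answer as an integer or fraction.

6056/529

E[X] = (8/23)·(-5) + (2/23)·(-3) + (5/23)·(-1) + (8/23)·3 = -27/23
E[X²] = (8/23)·25 + (2/23)·9 + (5/23)·1 + (8/23)·9 = 295/23
Var(X) = 295/23 − (-27/23)² = 6056/529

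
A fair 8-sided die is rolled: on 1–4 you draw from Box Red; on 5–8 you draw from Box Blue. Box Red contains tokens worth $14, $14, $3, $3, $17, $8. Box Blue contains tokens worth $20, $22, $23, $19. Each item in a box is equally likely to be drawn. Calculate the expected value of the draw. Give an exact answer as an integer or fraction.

E[X | Box Red] = (14 + 14 + 3 + 3 + 17 + 8)/6 = 59/6
E[X | Box Blue] = (20 + 22 + 23 + 19)/4 = 21
E[X] = (1/2)·59/6 + (1/2)·21 = 185/12

185/12 dollars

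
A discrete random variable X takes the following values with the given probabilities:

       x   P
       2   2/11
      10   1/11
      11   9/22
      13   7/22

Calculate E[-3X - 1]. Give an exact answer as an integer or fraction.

E[-3x-1] = (2/11)·(-7) + (1/11)·(-31) + (9/22)·(-34) + (7/22)·(-40)
     = -338/11

-338/11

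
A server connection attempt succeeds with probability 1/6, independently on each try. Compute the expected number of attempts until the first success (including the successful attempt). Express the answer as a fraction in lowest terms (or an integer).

6

For a geometric distribution, E[trials] = 1/p = 1/(1/6) = 6.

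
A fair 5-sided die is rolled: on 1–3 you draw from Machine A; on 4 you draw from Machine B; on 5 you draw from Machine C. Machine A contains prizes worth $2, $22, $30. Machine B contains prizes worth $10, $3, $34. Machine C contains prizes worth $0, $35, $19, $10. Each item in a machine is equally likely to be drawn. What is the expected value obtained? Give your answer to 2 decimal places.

E[X | Machine A] = (2 + 22 + 30)/3 = 18
E[X | Machine B] = (10 + 3 + 34)/3 = 47/3
E[X | Machine C] = (0 + 35 + 19 + 10)/4 = 16
E[X] = (3/5)·18 + (1/5)·47/3 + (1/5)·16 = 257/15 ≈ 17.13

$17.13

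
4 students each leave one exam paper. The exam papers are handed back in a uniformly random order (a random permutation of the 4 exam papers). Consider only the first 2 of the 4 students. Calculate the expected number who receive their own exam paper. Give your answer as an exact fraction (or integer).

Let Xᵢ = 1 if person i gets their own exam paper. For each i, P(Xᵢ=1) = 1/4.
By linearity of expectation, E[X₁+…+X_2] = 2·(1/4) = 1/2.

1/2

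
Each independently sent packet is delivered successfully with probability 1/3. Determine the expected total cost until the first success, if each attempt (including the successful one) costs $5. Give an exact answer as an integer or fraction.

$15

E[#attempts] = 1/p = 3; E[cost] = 5·3 = 15.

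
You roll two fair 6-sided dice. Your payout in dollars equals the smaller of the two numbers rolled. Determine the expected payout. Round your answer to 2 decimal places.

$2.53

Distribution of the smaller of the two numbers rolled: 1 w.p. 11/36, 2 w.p. 1/4, 3 w.p. 7/36, 4 w.p. 5/36, 5 w.p. 1/12, 6 w.p. 1/36
E[payout] = (11/36)·1 + (1/4)·2 + (7/36)·3 + (5/36)·4 + (1/12)·5 + (1/36)·6 = 91/36
≈ $2.53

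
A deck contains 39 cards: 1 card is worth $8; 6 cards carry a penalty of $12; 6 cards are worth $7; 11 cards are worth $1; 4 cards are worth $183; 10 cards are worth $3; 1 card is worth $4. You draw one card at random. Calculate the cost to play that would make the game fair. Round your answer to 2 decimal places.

$19.36

E[payout] = (1/39)·8 + (6/39)·(-12) + (6/39)·7 + (11/39)·1 + (4/39)·183 + (10/39)·3 + (1/39)·4 = 755/39
Fair fee = E[payout] = 755/39 ≈ $19.36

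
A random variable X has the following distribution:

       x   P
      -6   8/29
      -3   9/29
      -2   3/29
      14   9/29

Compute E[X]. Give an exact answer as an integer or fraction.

45/29

E[X] = (8/29)·(-6) + (9/29)·(-3) + (3/29)·(-2) + (9/29)·14
     = 45/29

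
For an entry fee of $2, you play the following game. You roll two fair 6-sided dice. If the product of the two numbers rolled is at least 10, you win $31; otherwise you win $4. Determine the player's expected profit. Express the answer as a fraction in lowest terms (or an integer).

E[payout] = (17/36)·4 + (19/36)·31 = 73/4
Expected profit = 73/4 − 2 = 65/4

65/4 dollars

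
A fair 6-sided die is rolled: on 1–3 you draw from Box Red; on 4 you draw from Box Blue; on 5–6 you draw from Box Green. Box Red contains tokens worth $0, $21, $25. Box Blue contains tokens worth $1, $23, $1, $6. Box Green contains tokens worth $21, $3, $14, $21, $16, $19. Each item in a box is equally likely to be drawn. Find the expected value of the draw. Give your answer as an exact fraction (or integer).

1021/72 dollars

E[X | Box Red] = (0 + 21 + 25)/3 = 46/3
E[X | Box Blue] = (1 + 23 + 1 + 6)/4 = 31/4
E[X | Box Green] = (21 + 3 + 14 + 21 + 16 + 19)/6 = 47/3
E[X] = (1/2)·46/3 + (1/6)·31/4 + (1/3)·47/3 = 1021/72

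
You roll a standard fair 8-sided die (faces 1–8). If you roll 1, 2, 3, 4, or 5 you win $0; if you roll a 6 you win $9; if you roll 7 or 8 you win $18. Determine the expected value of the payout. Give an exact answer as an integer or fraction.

E[payout] = (5/8)·0 + (1/8)·9 + (1/4)·18 = 45/8

45/8 dollars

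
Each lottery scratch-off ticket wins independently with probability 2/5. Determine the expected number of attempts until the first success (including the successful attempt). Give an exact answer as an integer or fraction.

For a geometric distribution, E[trials] = 1/p = 1/(2/5) = 5/2.

5/2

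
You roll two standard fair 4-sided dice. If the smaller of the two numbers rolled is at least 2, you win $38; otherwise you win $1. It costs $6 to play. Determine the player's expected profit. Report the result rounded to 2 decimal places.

E[payout] = (7/16)·1 + (9/16)·38 = 349/16
Expected profit = 349/16 − 6 = 253/16 ≈ $15.81

$15.81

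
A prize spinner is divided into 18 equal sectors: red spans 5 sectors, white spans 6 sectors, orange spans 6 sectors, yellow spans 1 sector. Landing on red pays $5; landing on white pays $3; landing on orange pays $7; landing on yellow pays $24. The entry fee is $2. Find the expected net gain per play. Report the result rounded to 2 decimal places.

E[payout] = (5/18)·5 + (6/18)·3 + (6/18)·7 + (1/18)·24 = 109/18
Expected profit = 109/18 − 2 = 73/18 ≈ $4.06

$4.06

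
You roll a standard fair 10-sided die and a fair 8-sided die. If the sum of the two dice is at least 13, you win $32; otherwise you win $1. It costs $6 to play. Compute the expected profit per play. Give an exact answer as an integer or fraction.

251/80 dollars

E[payout] = (59/80)·1 + (21/80)·32 = 731/80
Expected profit = 731/80 − 6 = 251/80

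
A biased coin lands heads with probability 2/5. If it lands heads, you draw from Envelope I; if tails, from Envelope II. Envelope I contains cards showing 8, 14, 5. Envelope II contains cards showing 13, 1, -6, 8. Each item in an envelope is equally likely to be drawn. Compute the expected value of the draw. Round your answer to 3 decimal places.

E[X | Envelope I] = (8 + 14 + 5)/3 = 9
E[X | Envelope II] = (13 + 1 − 6 + 8)/4 = 4
E[X] = (2/5)·9 + (3/5)·4 = 6 ≈ 6.000

6.000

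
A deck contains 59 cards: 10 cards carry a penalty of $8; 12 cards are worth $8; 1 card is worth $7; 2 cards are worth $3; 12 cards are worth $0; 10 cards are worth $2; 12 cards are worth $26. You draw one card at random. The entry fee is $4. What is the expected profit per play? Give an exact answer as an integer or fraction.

E[payout] = (10/59)·(-8) + (12/59)·8 + (1/59)·7 + (2/59)·3 + (12/59)·0 + (10/59)·2 + (12/59)·26 = 361/59
Expected profit = 361/59 − 4 = 125/59

125/59 dollars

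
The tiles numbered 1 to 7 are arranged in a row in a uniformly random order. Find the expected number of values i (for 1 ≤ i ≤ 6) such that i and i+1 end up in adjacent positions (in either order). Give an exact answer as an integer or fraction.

12/7

For each i ∈ {1,…,6}, let Xᵢ = 1 if i and i+1 are adjacent. P(Xᵢ=1) = 2·(7−1)!/7! = 2/7.
By linearity, E[ΣXᵢ] = (6)·(2/7) = 12/7.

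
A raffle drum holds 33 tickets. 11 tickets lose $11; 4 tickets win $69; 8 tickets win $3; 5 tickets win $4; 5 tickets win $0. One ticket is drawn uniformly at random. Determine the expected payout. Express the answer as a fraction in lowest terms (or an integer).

E[payout] = (11/33)·(-11) + (4/33)·69 + (8/33)·3 + (5/33)·4 + (5/33)·0 = 199/33

199/33 dollars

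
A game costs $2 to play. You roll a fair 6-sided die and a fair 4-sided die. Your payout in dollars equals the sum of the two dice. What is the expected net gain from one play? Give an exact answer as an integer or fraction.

$4

Distribution of the sum of the two dice: 2 w.p. 1/24, 3 w.p. 1/12, 4 w.p. 1/8, 5 w.p. 1/6, 6 w.p. 1/6, 7 w.p. 1/6, …
E[payout] = (1/24)·2 + (1/12)·3 + (1/8)·4 + (1/6)·5 + (1/6)·6 + (1/6)·7 + (1/8)·8 + (1/12)·9 + (1/24)·10 = 6
Expected profit = 6 − 2 = 4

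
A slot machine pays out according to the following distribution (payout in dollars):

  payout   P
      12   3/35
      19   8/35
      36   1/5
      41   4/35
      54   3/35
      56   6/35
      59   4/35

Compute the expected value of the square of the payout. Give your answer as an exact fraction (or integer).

E[X²] = (3/35)·144 + (8/35)·361 + (1/5)·1296 + (4/35)·1681 + (3/35)·2916 + (6/35)·3136 + (4/35)·3481
     = 60604/35

60604/35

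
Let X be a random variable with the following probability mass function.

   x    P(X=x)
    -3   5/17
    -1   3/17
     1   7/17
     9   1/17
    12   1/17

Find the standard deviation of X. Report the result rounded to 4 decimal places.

4.0155

E[X] = 10/17, E[X²] = 280/17
Var(X) = E[X²] − (E[X])² = 280/17 − 100/289 = 4660/289
SD(X) = √(4660/289) ≈ 4.0155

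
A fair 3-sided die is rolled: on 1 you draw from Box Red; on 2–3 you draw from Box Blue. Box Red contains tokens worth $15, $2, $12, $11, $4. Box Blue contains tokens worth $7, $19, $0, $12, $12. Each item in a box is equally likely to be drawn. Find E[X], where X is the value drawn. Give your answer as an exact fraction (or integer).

E[X | Box Red] = (15 + 2 + 12 + 11 + 4)/5 = 44/5
E[X | Box Blue] = (7 + 19 + 0 + 12 + 12)/5 = 10
E[X] = (1/3)·44/5 + (2/3)·10 = 48/5

48/5 dollars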